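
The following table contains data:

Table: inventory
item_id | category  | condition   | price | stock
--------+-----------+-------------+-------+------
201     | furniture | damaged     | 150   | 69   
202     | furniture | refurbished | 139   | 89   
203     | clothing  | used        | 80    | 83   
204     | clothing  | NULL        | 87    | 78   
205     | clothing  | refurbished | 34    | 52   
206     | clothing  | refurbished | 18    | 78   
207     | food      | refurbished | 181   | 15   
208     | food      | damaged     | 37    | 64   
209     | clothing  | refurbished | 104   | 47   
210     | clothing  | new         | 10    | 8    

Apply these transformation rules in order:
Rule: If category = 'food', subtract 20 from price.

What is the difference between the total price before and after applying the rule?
40

Step 1: Original sum of price = 840
Step 2: 2 records have category = 'food'
Step 3: Each affected record changes by -20
Step 4: Total change = 2 × -20 = -40
Step 5: New sum = 840 + -40 = 800
Step 6: Difference = |800 - 840| = 40
        (Sum decreased by 40)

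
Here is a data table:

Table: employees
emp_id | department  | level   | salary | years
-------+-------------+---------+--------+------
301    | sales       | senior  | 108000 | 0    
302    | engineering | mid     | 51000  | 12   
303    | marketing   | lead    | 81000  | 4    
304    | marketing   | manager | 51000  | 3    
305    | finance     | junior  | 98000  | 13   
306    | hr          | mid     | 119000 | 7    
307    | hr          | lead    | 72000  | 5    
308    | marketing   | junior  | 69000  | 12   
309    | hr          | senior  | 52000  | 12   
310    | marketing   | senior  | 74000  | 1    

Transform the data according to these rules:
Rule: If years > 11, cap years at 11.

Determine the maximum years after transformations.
11

Step 1: Original maximum years = 13
Step 2: Apply cap at 11
Step 3: 4 records had years > 11 and were capped
Step 4: Maximum after transformation = 11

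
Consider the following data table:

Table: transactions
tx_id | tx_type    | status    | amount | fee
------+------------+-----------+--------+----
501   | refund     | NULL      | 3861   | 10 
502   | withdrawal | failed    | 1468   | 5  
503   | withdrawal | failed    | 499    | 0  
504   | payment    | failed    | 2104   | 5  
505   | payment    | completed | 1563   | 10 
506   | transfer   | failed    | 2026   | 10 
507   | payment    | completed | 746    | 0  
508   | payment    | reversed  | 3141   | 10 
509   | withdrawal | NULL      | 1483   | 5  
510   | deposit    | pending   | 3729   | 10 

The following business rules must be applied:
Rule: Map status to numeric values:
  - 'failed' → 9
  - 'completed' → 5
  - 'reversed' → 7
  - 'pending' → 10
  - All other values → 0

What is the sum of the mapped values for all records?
63

Step 1: Apply mapping to each record
Step 2: Count by status:
  'failed': 4 records × 9 = 36
  'completed': 2 records × 5 = 10
  'reversed': 1 records × 7 = 7
  'pending': 1 records × 10 = 10
Step 3: Sum all mapped values = 63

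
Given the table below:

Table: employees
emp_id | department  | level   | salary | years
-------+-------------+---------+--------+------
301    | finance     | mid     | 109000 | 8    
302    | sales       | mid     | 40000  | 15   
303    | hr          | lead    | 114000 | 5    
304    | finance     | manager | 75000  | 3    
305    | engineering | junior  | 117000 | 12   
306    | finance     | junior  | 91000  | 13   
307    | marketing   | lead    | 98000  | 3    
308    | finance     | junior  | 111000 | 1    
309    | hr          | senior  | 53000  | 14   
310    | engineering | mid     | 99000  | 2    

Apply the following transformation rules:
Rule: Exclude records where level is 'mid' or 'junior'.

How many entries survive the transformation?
4

Step 1: Count records to exclude
  - 3 (mid) + 3 (junior) = 6 records
Step 2: Total records: 10
Step 3: Remaining = 10 - 6 = 4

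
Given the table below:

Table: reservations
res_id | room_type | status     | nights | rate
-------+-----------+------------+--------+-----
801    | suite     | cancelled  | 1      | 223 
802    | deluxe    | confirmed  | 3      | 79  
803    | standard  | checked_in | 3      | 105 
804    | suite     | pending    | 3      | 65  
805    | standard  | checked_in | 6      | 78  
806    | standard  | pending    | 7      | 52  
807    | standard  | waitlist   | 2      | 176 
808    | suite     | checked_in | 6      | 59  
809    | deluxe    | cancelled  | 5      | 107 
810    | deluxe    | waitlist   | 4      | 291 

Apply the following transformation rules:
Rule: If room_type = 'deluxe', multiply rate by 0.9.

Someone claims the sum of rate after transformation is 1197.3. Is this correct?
No, the correct result is 1187.3.

Step 1: Calculate the correct sum after transformation
Step 2: Apply multiplier 0.9 to records where room_type = 'deluxe'
Step 3: Correct result = 1187.3
Step 4: Claimed result = 1197.3
Step 5: 1187.3 ≠ 1197.3
Conclusion: The claimed result is incorrect. The correct answer is 1187.3.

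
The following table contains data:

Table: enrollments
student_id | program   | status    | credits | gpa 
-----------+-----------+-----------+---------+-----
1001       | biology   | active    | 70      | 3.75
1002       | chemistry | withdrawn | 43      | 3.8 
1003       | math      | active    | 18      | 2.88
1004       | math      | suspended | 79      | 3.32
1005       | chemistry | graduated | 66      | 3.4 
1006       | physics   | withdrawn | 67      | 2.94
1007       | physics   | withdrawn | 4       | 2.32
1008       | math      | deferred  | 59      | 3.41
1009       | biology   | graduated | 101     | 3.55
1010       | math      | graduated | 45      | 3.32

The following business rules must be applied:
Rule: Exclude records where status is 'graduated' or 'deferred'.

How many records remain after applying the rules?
6

Step 1: Count records to exclude
  - 3 (graduated) + 1 (deferred) = 4 records
Step 2: Total records: 10
Step 3: Remaining = 10 - 4 = 6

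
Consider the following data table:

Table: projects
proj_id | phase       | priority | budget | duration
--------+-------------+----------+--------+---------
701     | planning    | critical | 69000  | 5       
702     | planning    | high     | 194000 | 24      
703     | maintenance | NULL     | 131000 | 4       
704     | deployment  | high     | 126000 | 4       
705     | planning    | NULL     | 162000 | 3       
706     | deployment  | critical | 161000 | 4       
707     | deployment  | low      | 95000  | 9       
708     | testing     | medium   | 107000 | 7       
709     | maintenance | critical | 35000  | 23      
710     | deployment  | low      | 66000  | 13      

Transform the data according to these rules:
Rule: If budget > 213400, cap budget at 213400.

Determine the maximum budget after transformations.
194000

Step 1: Original maximum budget = 194000
Step 2: Check cap of 213400 against maximum
Step 3: No records exceed the cap (max 194000 <= cap 213400), so no capping applies
Step 4: Maximum after transformation = 194000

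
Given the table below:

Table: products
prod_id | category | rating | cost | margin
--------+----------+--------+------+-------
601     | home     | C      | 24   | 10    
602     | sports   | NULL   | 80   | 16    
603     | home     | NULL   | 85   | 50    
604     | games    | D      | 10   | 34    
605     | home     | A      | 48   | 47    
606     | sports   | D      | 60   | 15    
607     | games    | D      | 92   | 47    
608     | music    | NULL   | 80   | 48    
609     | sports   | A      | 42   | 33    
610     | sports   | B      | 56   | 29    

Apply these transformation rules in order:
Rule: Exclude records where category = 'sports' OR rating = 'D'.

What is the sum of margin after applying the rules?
155

Step 1: Find records where category = 'sports' OR rating = 'D'
Step 2: 6 records match, summing to 174
Step 3: Original sum: 329
Step 4: Remaining sum = 329 - 174 = 155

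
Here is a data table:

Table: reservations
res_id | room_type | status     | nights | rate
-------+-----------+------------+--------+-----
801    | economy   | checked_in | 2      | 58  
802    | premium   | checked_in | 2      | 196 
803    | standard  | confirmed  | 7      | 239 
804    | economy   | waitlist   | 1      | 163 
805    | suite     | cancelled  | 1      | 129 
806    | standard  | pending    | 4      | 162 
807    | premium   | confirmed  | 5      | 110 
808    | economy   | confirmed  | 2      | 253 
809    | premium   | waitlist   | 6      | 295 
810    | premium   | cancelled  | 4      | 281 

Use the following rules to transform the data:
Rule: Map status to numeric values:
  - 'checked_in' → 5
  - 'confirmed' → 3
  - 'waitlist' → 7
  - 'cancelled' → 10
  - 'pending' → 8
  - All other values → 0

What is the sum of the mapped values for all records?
61

Step 1: Apply mapping to each record
Step 2: Count by status:
  'checked_in': 2 records × 5 = 10
  'confirmed': 3 records × 3 = 9
  'waitlist': 2 records × 7 = 14
  'cancelled': 2 records × 10 = 20
  'pending': 1 records × 8 = 8
Step 3: Sum all mapped values = 61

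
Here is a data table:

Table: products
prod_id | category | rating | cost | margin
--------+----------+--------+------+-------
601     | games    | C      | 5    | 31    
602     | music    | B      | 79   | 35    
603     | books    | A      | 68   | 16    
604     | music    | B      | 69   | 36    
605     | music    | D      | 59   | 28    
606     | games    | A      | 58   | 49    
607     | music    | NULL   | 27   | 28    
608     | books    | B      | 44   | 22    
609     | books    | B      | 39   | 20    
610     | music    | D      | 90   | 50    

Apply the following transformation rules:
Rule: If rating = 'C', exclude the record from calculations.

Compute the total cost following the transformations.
533

Step 1: Identify records where rating = 'C'
Step 2: The excluded records sum to 5
Step 3: Original total cost = 538
Step 4: Remaining total = 538 - 5 = 533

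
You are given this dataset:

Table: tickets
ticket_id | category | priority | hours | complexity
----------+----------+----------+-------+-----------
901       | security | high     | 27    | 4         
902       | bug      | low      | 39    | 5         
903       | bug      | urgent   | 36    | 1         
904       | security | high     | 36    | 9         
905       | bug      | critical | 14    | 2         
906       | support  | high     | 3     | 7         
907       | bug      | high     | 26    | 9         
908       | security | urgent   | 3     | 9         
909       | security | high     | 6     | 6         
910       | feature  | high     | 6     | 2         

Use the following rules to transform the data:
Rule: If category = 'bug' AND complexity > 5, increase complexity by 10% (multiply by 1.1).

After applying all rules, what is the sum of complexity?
54.9

Step 1: Find records where category = 'bug' AND complexity > 5
Step 2: 1 records match, summing to 9
Step 3: After multiplier: 9 × 1.1 = 9.9
Step 4: Unaffected records sum: 45
Step 5: Final sum = 9.9 + 45 = 54.9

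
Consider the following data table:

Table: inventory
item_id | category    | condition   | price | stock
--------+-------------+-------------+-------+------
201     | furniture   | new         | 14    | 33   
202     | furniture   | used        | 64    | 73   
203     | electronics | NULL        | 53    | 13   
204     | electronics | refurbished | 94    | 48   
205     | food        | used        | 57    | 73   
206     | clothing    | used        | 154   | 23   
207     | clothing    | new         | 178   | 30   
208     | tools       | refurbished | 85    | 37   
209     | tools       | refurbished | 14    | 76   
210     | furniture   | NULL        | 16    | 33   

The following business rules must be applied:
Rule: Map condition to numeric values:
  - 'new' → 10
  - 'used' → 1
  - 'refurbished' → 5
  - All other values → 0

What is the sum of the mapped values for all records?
38

Step 1: Apply mapping to each record
Step 2: Count by status:
  'new': 2 records × 10 = 20
  'used': 3 records × 1 = 3
  'refurbished': 3 records × 5 = 15
Step 3: Sum all mapped values = 38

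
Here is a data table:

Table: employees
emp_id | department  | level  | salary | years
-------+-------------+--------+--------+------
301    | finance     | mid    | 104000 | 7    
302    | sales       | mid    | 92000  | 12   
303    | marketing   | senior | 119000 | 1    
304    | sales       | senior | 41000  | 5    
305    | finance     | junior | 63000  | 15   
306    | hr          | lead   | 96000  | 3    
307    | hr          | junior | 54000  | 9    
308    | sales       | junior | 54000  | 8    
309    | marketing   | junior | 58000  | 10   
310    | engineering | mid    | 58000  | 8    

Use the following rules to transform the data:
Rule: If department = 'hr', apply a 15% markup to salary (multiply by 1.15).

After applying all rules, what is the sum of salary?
761500.0

Step 1: Records with department = 'hr' have total salary = 150000
Step 2: Apply multiplier: 150000 × 1.15 = 172500.0
Step 3: Other records total: 589000
Step 4: Final sum = 172500.0 + 589000 = 761500.0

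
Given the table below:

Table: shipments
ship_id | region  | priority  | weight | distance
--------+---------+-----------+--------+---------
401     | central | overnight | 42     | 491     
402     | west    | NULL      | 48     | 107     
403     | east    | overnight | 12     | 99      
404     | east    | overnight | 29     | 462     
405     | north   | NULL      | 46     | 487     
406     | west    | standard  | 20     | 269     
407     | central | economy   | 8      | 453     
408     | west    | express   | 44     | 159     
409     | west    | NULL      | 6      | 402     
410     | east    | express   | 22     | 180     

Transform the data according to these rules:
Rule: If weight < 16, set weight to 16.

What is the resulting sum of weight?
299

Step 1: 3 records have weight < 16
Step 2: These records originally summed to 26
Step 3: After setting to minimum: 3 × 16 = 48
Step 4: Unaffected records sum: 251
Step 5: Final sum = 48 + 251 = 299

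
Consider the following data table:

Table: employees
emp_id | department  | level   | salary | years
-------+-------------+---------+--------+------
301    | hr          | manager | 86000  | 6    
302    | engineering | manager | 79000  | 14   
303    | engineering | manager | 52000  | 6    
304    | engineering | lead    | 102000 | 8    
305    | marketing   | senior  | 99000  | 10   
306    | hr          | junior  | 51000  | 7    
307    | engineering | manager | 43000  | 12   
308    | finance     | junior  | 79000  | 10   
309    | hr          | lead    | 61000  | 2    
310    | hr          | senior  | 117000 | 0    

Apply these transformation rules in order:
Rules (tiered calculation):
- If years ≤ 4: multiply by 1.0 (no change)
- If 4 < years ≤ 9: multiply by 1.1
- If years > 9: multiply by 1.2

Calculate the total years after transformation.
86.9

Step 1: Tier 1 (years ≤ 4): 2 records, sum = 2 × 1.0 = 2.0
Step 2: Tier 2 (4 < years ≤ 9): 4 records, sum = 27 × 1.1 = 29.7
Step 3: Tier 3 (years > 9): 4 records, sum = 46 × 1.2 = 55.2
Step 4: Final sum = 2.0 + 29.7 + 55.2 = 86.9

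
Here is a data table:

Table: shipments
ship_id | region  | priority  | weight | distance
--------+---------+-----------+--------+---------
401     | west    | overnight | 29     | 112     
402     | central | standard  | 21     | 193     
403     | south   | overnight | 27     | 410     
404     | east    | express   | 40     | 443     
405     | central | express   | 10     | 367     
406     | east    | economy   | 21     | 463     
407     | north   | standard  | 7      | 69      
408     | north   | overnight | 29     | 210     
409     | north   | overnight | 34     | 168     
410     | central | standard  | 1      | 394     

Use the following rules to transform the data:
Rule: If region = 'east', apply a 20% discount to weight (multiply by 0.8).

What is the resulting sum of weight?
206.8

Step 1: Records with region = 'east' have total weight = 61
Step 2: Apply multiplier: 61 × 0.8 = 48.8
Step 3: Other records total: 158
Step 4: Final sum = 48.8 + 158 = 206.8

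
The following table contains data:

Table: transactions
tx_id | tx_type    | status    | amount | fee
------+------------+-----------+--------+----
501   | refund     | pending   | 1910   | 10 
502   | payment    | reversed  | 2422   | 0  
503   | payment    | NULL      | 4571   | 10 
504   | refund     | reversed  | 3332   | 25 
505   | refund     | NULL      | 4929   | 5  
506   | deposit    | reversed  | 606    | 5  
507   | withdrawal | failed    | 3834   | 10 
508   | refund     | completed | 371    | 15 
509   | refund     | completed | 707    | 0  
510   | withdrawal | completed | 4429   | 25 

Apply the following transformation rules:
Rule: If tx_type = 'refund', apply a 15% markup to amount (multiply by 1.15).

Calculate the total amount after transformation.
28798.35

Step 1: Records with tx_type = 'refund' have total amount = 11249
Step 2: Apply multiplier: 11249 × 1.15 = 12936.35
Step 3: Other records total: 15862
Step 4: Final sum = 12936.35 + 15862 = 28798.35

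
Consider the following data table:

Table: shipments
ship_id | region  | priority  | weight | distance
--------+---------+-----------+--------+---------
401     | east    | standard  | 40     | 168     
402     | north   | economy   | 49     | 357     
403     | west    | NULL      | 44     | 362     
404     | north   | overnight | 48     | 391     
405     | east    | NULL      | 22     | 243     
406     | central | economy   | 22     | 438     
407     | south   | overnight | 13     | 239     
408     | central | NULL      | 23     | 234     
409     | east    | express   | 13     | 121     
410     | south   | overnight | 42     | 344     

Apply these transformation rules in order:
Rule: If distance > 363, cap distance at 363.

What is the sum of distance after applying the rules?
2794

Step 1: 2 records have distance > 363
Step 2: These records originally summed to 829
Step 3: After capping: 2 × 363 = 726
Step 4: Unaffected records sum: 2068
Step 5: Final sum = 726 + 2068 = 2794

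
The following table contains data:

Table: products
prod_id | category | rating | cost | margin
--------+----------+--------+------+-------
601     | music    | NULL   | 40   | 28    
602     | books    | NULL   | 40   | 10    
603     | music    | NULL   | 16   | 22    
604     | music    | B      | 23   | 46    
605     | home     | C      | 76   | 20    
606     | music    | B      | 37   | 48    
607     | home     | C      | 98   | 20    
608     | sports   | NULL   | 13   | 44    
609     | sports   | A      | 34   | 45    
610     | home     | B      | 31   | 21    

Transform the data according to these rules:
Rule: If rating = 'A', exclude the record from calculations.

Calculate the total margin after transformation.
259

Step 1: Identify records where rating = 'A'
Step 2: The excluded records sum to 45
Step 3: Original total margin = 304
Step 4: Remaining total = 304 - 45 = 259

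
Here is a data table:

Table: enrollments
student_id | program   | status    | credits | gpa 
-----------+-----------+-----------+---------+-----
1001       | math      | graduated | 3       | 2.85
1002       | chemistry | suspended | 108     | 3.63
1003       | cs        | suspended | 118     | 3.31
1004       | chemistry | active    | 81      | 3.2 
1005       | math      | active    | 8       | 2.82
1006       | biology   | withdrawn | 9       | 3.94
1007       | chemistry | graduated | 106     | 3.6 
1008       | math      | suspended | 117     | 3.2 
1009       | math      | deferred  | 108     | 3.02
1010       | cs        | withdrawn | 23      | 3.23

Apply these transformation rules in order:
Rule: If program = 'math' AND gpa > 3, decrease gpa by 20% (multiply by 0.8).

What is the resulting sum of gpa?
31.56

Step 1: Find records where program = 'math' AND gpa > 3
Step 2: 2 records match, summing to 6.22
Step 3: After multiplier: 6.22 × 0.8 = 4.98
Step 4: Unaffected records sum: 26.58
Step 5: Final sum = 4.98 + 26.58 = 31.56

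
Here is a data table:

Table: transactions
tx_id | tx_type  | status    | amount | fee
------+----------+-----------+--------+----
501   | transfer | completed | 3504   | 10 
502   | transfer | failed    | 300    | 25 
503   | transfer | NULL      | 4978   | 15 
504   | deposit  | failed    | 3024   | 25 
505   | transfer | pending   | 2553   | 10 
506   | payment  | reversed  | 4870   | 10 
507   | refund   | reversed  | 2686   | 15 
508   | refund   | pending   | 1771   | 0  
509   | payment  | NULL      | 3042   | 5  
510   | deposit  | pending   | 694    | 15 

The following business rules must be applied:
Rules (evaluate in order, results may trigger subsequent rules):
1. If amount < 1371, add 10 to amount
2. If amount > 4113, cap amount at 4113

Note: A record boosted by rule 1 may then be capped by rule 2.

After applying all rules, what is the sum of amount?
25820

Step 1: Apply rule 1 to records with amount < 1371
  - 2 records get bonus of 10
  - Of these, 0 records then exceed 4113 and get capped
Step 2: Apply rule 2 to records with amount > 4113
  - 2 records (original) are capped
Step 3: Calculate final sum = 25820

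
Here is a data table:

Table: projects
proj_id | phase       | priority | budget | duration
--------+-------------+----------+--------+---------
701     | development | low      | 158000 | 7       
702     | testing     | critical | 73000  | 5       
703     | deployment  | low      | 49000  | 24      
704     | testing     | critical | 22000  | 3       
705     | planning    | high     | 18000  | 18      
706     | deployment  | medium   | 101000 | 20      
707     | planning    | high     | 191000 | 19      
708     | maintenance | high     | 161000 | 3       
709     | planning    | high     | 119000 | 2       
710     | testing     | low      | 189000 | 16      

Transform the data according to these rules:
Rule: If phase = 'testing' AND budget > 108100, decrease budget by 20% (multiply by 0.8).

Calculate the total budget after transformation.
1043200.0

Step 1: Find records where phase = 'testing' AND budget > 108100
Step 2: 1 records match, summing to 189000
Step 3: After multiplier: 189000 × 0.8 = 151200.0
Step 4: Unaffected records sum: 892000
Step 5: Final sum = 151200.0 + 892000 = 1043200.0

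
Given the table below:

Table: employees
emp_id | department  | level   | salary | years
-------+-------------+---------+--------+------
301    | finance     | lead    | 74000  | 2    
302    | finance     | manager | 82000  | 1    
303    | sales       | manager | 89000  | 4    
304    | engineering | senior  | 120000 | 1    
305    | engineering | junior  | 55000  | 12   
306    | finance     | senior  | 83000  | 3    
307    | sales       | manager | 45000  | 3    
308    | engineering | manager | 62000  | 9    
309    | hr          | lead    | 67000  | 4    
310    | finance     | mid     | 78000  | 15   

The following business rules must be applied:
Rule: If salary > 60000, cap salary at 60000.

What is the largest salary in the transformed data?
60000

Step 1: Original maximum salary = 120000
Step 2: Apply cap at 60000
Step 3: 8 records had salary > 60000 and were capped
Step 4: Maximum after transformation = 60000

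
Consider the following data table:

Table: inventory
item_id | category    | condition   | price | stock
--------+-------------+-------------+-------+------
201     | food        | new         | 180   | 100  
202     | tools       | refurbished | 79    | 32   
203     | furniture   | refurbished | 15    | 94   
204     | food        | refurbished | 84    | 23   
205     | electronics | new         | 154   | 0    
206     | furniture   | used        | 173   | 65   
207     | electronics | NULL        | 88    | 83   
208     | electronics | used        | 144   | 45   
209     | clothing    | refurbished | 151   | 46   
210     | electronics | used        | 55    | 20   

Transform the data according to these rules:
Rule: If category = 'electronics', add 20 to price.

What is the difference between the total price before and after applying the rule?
80

Step 1: Original sum of price = 1123
Step 2: 4 records have category = 'electronics'
Step 3: Each affected record changes by 20
Step 4: Total change = 4 × 20 = 80
Step 5: New sum = 1123 + 80 = 1203
Step 6: Difference = |1203 - 1123| = 80
        (Sum increased by 80)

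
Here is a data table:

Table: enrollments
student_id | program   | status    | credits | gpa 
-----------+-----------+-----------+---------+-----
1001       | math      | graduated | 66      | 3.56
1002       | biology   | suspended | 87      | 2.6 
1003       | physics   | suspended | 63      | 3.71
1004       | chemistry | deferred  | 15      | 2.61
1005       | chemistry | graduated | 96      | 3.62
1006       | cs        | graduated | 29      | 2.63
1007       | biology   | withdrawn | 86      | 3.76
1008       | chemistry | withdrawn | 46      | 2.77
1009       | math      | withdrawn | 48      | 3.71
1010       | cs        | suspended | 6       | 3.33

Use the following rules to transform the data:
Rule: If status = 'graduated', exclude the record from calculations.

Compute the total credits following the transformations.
351

Step 1: Identify records where status = 'graduated'
Step 2: The excluded records sum to 191
Step 3: Original total credits = 542
Step 4: Remaining total = 542 - 191 = 351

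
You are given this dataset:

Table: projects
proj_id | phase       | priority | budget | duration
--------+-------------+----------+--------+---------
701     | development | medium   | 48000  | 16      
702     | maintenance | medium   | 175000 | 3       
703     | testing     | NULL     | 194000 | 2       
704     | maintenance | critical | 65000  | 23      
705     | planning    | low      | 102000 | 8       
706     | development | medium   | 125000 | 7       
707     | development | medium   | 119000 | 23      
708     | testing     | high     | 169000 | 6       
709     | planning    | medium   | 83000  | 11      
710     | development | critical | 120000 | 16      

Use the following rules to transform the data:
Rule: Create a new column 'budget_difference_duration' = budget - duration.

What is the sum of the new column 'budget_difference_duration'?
1199885

Step 1: For each record, compute budget - duration
Example calculations:
  48000 - 16 = 47984
  175000 - 3 = 174997
  194000 - 2 = 193998
  ...
Step 2: Sum all derived values
Step 3: Total = 1199885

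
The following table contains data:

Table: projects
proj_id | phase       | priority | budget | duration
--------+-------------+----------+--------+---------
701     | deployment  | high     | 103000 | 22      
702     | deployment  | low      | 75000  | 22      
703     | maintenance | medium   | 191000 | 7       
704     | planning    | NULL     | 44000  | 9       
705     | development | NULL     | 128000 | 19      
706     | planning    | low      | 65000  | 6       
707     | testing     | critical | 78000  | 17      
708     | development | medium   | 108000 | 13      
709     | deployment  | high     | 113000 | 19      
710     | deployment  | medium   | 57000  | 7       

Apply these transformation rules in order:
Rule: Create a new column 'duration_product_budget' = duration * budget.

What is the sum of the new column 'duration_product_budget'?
13747000

Step 1: For each record, compute duration * budget
Example calculations:
  22 * 103000 = 2266000
  22 * 75000 = 1650000
  7 * 191000 = 1337000
  ...
Step 2: Sum all derived values
Step 3: Total = 13747000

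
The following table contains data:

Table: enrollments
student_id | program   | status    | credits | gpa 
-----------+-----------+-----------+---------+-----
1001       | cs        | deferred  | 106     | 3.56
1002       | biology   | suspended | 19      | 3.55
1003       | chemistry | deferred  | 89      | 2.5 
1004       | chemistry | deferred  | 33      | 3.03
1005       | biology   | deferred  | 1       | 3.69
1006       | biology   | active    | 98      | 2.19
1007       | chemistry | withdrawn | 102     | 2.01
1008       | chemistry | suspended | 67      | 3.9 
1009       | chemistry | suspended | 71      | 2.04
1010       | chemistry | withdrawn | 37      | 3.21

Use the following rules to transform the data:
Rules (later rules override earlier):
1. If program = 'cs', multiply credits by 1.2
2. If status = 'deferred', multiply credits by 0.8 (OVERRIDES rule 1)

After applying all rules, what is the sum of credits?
577.2

Step 1: Rule 2 takes priority for records with status = 'deferred'
  - 4 records: 229 × 0.8 = 183.2
Step 2: Rule 1 applies to remaining records with program = 'cs'
  - 0 records: 0 × 1.2 = 0.0
Step 3: Other records unchanged: 394
Step 4: Final sum = 183.2 + 0.0 + 394 = 577.2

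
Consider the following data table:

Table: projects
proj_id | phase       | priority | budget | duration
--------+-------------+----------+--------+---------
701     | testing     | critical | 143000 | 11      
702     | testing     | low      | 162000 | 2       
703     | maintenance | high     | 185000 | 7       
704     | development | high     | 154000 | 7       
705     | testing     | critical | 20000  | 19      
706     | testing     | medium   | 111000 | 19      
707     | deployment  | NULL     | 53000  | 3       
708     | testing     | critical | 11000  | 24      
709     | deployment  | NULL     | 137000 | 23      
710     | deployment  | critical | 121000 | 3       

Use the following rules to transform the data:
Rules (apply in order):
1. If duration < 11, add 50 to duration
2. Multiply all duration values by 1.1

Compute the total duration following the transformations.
404.8

Step 1: Apply Rule 1 - Add 50 to records with duration < 11
  - 5 records affected: 22 + (5 × 50) = 272
  - Unaffected records: 96
  - Sum after Rule 1: 368
Step 2: Apply Rule 2 - Multiply all by 1.1
  - 368 × 1.1 = 404.8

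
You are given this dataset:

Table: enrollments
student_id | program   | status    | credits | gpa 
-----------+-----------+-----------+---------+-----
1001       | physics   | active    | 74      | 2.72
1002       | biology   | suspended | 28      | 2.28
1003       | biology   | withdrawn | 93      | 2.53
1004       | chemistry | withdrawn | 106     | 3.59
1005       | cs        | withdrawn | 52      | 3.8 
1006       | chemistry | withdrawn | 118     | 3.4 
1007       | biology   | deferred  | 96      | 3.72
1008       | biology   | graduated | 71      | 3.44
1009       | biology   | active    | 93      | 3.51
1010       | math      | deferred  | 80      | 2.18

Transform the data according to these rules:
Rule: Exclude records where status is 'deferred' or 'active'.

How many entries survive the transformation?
6

Step 1: Count records to exclude
  - 2 (deferred) + 2 (active) = 4 records
Step 2: Total records: 10
Step 3: Remaining = 10 - 4 = 6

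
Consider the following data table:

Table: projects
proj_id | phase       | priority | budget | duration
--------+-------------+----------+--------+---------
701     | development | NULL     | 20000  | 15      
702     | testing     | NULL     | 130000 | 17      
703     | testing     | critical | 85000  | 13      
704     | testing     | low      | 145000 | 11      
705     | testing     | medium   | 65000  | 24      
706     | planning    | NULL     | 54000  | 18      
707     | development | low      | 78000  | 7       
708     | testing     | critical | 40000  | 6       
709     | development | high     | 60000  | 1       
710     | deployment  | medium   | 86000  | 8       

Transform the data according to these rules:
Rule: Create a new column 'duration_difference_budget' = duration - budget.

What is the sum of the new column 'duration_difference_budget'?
-762880

Step 1: For each record, compute duration - budget
Example calculations:
  15 - 20000 = -19985
  17 - 130000 = -129983
  13 - 85000 = -84987
  ...
Step 2: Sum all derived values
Step 3: Total = -762880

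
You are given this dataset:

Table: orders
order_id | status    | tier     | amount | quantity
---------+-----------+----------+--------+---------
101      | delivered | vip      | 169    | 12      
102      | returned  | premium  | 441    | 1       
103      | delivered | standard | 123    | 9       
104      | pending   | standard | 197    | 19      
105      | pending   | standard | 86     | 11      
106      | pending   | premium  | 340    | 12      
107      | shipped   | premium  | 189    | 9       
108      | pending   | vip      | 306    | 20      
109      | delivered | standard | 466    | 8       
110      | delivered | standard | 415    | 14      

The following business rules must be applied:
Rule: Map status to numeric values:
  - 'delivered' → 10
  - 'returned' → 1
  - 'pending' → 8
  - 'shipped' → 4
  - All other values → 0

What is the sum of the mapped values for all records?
77

Step 1: Apply mapping to each record
Step 2: Count by status:
  'delivered': 4 records × 10 = 40
  'returned': 1 records × 1 = 1
  'pending': 4 records × 8 = 32
  'shipped': 1 records × 4 = 4
Step 3: Sum all mapped values = 77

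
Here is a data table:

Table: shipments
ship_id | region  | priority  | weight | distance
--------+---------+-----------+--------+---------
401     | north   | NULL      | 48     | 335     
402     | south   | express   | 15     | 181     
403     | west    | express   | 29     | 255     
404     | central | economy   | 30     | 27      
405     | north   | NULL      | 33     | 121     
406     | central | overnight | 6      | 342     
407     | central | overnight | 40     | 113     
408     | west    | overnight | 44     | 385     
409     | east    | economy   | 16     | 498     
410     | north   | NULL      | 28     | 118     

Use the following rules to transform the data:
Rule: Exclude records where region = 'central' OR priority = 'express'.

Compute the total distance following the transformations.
1457

Step 1: Find records where region = 'central' OR priority = 'express'
Step 2: 5 records match, summing to 918
Step 3: Original sum: 2375
Step 4: Remaining sum = 2375 - 918 = 1457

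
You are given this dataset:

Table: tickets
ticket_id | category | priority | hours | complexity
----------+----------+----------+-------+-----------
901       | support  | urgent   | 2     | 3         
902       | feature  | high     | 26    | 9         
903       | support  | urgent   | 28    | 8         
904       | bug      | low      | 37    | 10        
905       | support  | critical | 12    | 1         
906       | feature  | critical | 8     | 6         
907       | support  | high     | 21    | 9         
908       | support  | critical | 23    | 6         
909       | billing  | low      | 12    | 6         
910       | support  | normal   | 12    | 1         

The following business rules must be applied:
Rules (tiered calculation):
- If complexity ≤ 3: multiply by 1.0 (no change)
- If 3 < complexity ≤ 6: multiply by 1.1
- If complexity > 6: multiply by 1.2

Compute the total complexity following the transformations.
68.0

Step 1: Tier 1 (complexity ≤ 3): 3 records, sum = 5 × 1.0 = 5.0
Step 2: Tier 2 (3 < complexity ≤ 6): 3 records, sum = 18 × 1.1 = 19.8
Step 3: Tier 3 (complexity > 6): 4 records, sum = 36 × 1.2 = 43.2
Step 4: Final sum = 5.0 + 19.8 + 43.2 = 68.0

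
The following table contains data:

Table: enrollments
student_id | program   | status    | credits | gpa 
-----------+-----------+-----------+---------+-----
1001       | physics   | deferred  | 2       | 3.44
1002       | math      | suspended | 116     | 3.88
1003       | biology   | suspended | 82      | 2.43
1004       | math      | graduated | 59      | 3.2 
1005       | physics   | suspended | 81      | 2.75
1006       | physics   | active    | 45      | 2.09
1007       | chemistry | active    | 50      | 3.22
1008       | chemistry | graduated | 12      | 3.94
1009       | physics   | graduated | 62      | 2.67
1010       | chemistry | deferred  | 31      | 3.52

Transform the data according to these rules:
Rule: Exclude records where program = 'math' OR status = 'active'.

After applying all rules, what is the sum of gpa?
18.75

Step 1: Find records where program = 'math' OR status = 'active'
Step 2: 4 records match, summing to 12.39
Step 3: Original sum: 31.14
Step 4: Remaining sum = 31.14 - 12.39 = 18.75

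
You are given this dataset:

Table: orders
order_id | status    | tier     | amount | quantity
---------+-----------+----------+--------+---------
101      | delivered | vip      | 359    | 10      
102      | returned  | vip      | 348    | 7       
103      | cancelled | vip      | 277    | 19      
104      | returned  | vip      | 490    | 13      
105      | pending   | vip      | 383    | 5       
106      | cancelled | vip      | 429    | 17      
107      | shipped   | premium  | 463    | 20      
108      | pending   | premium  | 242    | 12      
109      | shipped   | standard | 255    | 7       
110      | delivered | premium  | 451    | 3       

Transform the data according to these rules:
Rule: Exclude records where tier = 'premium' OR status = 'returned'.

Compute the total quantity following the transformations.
58

Step 1: Find records where tier = 'premium' OR status = 'returned'
Step 2: 5 records match, summing to 55
Step 3: Original sum: 113
Step 4: Remaining sum = 113 - 55 = 58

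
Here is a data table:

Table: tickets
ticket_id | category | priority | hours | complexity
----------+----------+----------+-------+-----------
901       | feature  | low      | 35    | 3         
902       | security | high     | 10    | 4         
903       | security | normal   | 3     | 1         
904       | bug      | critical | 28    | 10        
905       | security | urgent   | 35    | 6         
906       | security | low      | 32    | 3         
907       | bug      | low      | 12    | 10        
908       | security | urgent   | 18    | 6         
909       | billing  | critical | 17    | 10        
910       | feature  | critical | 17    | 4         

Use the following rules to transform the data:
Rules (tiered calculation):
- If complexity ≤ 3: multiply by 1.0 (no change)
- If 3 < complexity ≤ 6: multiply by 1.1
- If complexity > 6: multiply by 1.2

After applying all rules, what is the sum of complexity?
65.0

Step 1: Tier 1 (complexity ≤ 3): 3 records, sum = 7 × 1.0 = 7.0
Step 2: Tier 2 (3 < complexity ≤ 6): 4 records, sum = 20 × 1.1 = 22.0
Step 3: Tier 3 (complexity > 6): 3 records, sum = 30 × 1.2 = 36.0
Step 4: Final sum = 7.0 + 22.0 + 36.0 = 65.0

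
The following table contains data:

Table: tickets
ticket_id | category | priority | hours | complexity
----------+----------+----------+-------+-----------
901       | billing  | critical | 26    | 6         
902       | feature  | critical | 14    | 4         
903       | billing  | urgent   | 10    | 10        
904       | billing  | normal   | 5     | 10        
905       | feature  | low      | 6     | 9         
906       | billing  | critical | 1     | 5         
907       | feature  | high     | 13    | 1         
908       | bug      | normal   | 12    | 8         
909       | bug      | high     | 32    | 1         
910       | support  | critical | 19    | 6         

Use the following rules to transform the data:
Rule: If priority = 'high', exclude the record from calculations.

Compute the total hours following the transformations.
93

Step 1: Identify records where priority = 'high'
Step 2: The excluded records sum to 45
Step 3: Original total hours = 138
Step 4: Remaining total = 138 - 45 = 93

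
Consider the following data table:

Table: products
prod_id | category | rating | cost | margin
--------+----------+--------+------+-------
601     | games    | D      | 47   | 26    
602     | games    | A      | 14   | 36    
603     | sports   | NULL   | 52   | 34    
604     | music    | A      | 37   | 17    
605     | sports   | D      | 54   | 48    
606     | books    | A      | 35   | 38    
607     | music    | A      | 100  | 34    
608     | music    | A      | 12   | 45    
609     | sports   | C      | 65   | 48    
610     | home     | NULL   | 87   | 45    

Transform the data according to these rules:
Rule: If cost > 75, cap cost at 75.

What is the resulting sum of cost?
466

Step 1: 2 records have cost > 75
Step 2: These records originally summed to 187
Step 3: After capping: 2 × 75 = 150
Step 4: Unaffected records sum: 316
Step 5: Final sum = 150 + 316 = 466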